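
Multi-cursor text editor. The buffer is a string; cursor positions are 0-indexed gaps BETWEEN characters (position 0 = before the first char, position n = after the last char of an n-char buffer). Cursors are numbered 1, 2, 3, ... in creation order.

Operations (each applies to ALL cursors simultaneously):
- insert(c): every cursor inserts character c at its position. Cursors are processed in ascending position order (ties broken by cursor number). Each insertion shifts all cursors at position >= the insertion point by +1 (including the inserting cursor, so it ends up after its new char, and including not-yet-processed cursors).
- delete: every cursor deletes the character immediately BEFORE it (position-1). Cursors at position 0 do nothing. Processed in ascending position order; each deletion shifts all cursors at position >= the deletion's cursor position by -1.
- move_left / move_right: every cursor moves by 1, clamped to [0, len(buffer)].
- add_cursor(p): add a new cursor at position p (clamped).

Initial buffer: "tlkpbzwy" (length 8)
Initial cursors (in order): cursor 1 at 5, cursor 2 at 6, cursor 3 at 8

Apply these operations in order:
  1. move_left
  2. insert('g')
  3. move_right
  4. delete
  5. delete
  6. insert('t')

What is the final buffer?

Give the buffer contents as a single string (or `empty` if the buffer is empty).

Answer: tlkpttwt

Derivation:
After op 1 (move_left): buffer="tlkpbzwy" (len 8), cursors c1@4 c2@5 c3@7, authorship ........
After op 2 (insert('g')): buffer="tlkpgbgzwgy" (len 11), cursors c1@5 c2@7 c3@10, authorship ....1.2..3.
After op 3 (move_right): buffer="tlkpgbgzwgy" (len 11), cursors c1@6 c2@8 c3@11, authorship ....1.2..3.
After op 4 (delete): buffer="tlkpggwg" (len 8), cursors c1@5 c2@6 c3@8, authorship ....12.3
After op 5 (delete): buffer="tlkpw" (len 5), cursors c1@4 c2@4 c3@5, authorship .....
After op 6 (insert('t')): buffer="tlkpttwt" (len 8), cursors c1@6 c2@6 c3@8, authorship ....12.3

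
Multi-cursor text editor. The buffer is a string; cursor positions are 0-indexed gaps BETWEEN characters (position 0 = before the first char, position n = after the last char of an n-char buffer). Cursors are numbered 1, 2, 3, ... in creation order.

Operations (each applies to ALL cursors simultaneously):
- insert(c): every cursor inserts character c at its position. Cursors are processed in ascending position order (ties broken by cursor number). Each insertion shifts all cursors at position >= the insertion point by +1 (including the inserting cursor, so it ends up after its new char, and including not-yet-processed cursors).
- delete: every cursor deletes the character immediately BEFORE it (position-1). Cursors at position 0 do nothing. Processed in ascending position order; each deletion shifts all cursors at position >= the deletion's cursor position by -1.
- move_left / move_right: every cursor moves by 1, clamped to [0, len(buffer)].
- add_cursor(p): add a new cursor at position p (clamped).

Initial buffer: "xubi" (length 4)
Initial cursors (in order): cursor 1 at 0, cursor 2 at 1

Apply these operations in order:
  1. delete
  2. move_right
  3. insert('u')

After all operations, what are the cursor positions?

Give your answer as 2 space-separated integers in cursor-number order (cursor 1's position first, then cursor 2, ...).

After op 1 (delete): buffer="ubi" (len 3), cursors c1@0 c2@0, authorship ...
After op 2 (move_right): buffer="ubi" (len 3), cursors c1@1 c2@1, authorship ...
After op 3 (insert('u')): buffer="uuubi" (len 5), cursors c1@3 c2@3, authorship .12..

Answer: 3 3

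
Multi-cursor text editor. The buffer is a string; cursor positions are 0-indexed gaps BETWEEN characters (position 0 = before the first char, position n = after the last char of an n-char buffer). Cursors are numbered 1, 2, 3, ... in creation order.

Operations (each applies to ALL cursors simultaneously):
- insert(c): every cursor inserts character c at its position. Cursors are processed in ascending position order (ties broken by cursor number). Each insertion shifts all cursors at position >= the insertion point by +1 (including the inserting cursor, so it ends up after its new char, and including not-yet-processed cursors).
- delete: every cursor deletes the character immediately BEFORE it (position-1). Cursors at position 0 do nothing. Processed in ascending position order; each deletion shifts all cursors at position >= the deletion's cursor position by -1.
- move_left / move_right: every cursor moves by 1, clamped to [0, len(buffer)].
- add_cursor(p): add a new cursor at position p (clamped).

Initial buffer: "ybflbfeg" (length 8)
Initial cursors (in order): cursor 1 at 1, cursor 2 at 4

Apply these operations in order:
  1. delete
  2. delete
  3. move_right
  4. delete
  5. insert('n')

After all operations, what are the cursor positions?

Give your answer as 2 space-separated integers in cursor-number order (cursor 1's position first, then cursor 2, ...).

Answer: 2 2

Derivation:
After op 1 (delete): buffer="bfbfeg" (len 6), cursors c1@0 c2@2, authorship ......
After op 2 (delete): buffer="bbfeg" (len 5), cursors c1@0 c2@1, authorship .....
After op 3 (move_right): buffer="bbfeg" (len 5), cursors c1@1 c2@2, authorship .....
After op 4 (delete): buffer="feg" (len 3), cursors c1@0 c2@0, authorship ...
After op 5 (insert('n')): buffer="nnfeg" (len 5), cursors c1@2 c2@2, authorship 12...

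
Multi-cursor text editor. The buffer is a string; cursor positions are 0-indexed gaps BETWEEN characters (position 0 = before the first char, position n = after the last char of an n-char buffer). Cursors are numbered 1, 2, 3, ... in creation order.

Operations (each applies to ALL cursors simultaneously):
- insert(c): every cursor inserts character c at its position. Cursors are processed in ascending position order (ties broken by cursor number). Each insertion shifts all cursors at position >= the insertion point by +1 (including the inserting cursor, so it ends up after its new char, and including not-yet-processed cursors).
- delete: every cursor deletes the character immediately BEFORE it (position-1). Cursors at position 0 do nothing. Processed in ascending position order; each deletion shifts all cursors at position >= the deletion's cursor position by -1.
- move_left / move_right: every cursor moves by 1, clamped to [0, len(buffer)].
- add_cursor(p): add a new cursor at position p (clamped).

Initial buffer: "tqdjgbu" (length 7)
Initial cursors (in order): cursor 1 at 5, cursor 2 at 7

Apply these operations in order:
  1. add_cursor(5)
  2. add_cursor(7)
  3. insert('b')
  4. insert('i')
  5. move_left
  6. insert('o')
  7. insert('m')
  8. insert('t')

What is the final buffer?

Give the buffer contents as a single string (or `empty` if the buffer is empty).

Answer: tqdjgbbioommttibubbioommtti

Derivation:
After op 1 (add_cursor(5)): buffer="tqdjgbu" (len 7), cursors c1@5 c3@5 c2@7, authorship .......
After op 2 (add_cursor(7)): buffer="tqdjgbu" (len 7), cursors c1@5 c3@5 c2@7 c4@7, authorship .......
After op 3 (insert('b')): buffer="tqdjgbbbubb" (len 11), cursors c1@7 c3@7 c2@11 c4@11, authorship .....13..24
After op 4 (insert('i')): buffer="tqdjgbbiibubbii" (len 15), cursors c1@9 c3@9 c2@15 c4@15, authorship .....1313..2424
After op 5 (move_left): buffer="tqdjgbbiibubbii" (len 15), cursors c1@8 c3@8 c2@14 c4@14, authorship .....1313..2424
After op 6 (insert('o')): buffer="tqdjgbbiooibubbiooi" (len 19), cursors c1@10 c3@10 c2@18 c4@18, authorship .....131133..242244
After op 7 (insert('m')): buffer="tqdjgbbioommibubbioommi" (len 23), cursors c1@12 c3@12 c2@22 c4@22, authorship .....13113133..24224244
After op 8 (insert('t')): buffer="tqdjgbbioommttibubbioommtti" (len 27), cursors c1@14 c3@14 c2@26 c4@26, authorship .....1311313133..2422424244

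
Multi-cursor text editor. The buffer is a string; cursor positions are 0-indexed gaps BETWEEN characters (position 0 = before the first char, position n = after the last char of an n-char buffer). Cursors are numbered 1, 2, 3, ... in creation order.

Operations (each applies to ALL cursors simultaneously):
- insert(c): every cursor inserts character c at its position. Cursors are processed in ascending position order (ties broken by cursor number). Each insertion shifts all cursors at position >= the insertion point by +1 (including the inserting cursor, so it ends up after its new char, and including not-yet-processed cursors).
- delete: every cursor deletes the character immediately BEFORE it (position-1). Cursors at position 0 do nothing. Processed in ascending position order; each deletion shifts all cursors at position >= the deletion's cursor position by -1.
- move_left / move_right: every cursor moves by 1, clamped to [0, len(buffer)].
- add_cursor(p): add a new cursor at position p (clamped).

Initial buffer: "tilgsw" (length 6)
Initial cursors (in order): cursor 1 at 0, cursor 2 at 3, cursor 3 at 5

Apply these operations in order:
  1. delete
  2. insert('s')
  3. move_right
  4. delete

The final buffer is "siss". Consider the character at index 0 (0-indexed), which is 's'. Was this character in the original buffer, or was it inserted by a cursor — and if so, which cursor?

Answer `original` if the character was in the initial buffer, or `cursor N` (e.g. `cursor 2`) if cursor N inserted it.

After op 1 (delete): buffer="tigw" (len 4), cursors c1@0 c2@2 c3@3, authorship ....
After op 2 (insert('s')): buffer="stisgsw" (len 7), cursors c1@1 c2@4 c3@6, authorship 1..2.3.
After op 3 (move_right): buffer="stisgsw" (len 7), cursors c1@2 c2@5 c3@7, authorship 1..2.3.
After op 4 (delete): buffer="siss" (len 4), cursors c1@1 c2@3 c3@4, authorship 1.23
Authorship (.=original, N=cursor N): 1 . 2 3
Index 0: author = 1

Answer: cursor 1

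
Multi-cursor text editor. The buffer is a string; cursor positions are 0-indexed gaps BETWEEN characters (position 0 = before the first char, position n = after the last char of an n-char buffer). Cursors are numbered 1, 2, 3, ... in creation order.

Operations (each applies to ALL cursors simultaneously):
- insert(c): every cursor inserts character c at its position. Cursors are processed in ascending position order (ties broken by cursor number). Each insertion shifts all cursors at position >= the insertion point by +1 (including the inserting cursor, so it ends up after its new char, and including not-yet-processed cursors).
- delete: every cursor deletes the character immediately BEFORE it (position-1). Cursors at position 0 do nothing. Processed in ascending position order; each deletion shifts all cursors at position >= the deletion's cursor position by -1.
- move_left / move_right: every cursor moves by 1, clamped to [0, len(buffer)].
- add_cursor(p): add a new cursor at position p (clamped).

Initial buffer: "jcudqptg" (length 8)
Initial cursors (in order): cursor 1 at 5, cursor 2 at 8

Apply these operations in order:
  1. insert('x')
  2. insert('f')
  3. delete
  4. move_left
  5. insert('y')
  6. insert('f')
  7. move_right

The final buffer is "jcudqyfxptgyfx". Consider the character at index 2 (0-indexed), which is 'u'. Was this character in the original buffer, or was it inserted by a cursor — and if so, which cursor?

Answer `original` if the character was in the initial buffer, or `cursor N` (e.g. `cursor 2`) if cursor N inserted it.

Answer: original

Derivation:
After op 1 (insert('x')): buffer="jcudqxptgx" (len 10), cursors c1@6 c2@10, authorship .....1...2
After op 2 (insert('f')): buffer="jcudqxfptgxf" (len 12), cursors c1@7 c2@12, authorship .....11...22
After op 3 (delete): buffer="jcudqxptgx" (len 10), cursors c1@6 c2@10, authorship .....1...2
After op 4 (move_left): buffer="jcudqxptgx" (len 10), cursors c1@5 c2@9, authorship .....1...2
After op 5 (insert('y')): buffer="jcudqyxptgyx" (len 12), cursors c1@6 c2@11, authorship .....11...22
After op 6 (insert('f')): buffer="jcudqyfxptgyfx" (len 14), cursors c1@7 c2@13, authorship .....111...222
After op 7 (move_right): buffer="jcudqyfxptgyfx" (len 14), cursors c1@8 c2@14, authorship .....111...222
Authorship (.=original, N=cursor N): . . . . . 1 1 1 . . . 2 2 2
Index 2: author = original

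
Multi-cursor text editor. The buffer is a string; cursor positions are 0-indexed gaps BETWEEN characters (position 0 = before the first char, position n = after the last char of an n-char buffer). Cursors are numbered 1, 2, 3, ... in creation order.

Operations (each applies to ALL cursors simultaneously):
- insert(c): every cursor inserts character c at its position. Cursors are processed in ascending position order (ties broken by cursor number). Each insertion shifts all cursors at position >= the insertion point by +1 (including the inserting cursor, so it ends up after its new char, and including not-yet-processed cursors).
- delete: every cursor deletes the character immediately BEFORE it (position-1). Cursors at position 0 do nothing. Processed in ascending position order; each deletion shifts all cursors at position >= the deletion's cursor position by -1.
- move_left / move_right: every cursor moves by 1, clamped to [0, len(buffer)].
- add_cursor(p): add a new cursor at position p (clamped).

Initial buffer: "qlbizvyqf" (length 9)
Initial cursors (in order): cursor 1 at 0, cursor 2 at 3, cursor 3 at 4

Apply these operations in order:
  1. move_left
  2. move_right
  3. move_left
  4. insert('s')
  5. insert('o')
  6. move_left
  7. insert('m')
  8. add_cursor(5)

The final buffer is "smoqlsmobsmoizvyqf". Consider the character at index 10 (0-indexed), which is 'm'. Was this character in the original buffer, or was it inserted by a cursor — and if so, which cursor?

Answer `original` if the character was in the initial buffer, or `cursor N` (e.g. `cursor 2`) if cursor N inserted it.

After op 1 (move_left): buffer="qlbizvyqf" (len 9), cursors c1@0 c2@2 c3@3, authorship .........
After op 2 (move_right): buffer="qlbizvyqf" (len 9), cursors c1@1 c2@3 c3@4, authorship .........
After op 3 (move_left): buffer="qlbizvyqf" (len 9), cursors c1@0 c2@2 c3@3, authorship .........
After op 4 (insert('s')): buffer="sqlsbsizvyqf" (len 12), cursors c1@1 c2@4 c3@6, authorship 1..2.3......
After op 5 (insert('o')): buffer="soqlsobsoizvyqf" (len 15), cursors c1@2 c2@6 c3@9, authorship 11..22.33......
After op 6 (move_left): buffer="soqlsobsoizvyqf" (len 15), cursors c1@1 c2@5 c3@8, authorship 11..22.33......
After op 7 (insert('m')): buffer="smoqlsmobsmoizvyqf" (len 18), cursors c1@2 c2@7 c3@11, authorship 111..222.333......
After op 8 (add_cursor(5)): buffer="smoqlsmobsmoizvyqf" (len 18), cursors c1@2 c4@5 c2@7 c3@11, authorship 111..222.333......
Authorship (.=original, N=cursor N): 1 1 1 . . 2 2 2 . 3 3 3 . . . . . .
Index 10: author = 3

Answer: cursor 3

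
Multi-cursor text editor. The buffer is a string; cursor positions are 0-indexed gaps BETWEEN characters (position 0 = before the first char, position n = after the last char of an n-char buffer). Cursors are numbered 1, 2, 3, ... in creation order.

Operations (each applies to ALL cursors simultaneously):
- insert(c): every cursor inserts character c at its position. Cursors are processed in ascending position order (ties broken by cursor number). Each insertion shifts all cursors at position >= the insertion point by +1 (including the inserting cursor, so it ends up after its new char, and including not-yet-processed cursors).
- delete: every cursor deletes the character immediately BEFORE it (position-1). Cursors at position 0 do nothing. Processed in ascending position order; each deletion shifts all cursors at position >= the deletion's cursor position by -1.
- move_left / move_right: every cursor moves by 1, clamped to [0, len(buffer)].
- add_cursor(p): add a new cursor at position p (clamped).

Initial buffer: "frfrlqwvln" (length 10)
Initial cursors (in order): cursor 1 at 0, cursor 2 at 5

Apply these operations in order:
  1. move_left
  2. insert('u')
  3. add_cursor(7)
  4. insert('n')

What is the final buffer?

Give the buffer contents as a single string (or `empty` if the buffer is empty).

After op 1 (move_left): buffer="frfrlqwvln" (len 10), cursors c1@0 c2@4, authorship ..........
After op 2 (insert('u')): buffer="ufrfrulqwvln" (len 12), cursors c1@1 c2@6, authorship 1....2......
After op 3 (add_cursor(7)): buffer="ufrfrulqwvln" (len 12), cursors c1@1 c2@6 c3@7, authorship 1....2......
After op 4 (insert('n')): buffer="unfrfrunlnqwvln" (len 15), cursors c1@2 c2@8 c3@10, authorship 11....22.3.....

Answer: unfrfrunlnqwvln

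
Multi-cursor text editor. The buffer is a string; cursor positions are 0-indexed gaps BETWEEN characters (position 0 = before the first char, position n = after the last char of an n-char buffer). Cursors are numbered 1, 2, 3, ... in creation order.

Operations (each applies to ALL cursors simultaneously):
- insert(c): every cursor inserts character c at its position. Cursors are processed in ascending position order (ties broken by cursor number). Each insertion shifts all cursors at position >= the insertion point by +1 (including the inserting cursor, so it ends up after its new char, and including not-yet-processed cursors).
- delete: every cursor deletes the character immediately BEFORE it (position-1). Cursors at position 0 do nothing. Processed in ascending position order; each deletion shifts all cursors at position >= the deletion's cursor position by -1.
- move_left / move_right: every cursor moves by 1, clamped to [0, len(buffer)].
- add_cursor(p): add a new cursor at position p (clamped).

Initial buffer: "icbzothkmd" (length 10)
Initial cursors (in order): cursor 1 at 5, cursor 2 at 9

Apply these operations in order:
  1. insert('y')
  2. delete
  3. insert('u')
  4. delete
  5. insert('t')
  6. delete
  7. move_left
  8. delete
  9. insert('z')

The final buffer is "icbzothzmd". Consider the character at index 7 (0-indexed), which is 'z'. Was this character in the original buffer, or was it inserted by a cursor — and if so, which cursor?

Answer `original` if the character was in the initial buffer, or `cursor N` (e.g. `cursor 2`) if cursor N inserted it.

After op 1 (insert('y')): buffer="icbzoythkmyd" (len 12), cursors c1@6 c2@11, authorship .....1....2.
After op 2 (delete): buffer="icbzothkmd" (len 10), cursors c1@5 c2@9, authorship ..........
After op 3 (insert('u')): buffer="icbzouthkmud" (len 12), cursors c1@6 c2@11, authorship .....1....2.
After op 4 (delete): buffer="icbzothkmd" (len 10), cursors c1@5 c2@9, authorship ..........
After op 5 (insert('t')): buffer="icbzotthkmtd" (len 12), cursors c1@6 c2@11, authorship .....1....2.
After op 6 (delete): buffer="icbzothkmd" (len 10), cursors c1@5 c2@9, authorship ..........
After op 7 (move_left): buffer="icbzothkmd" (len 10), cursors c1@4 c2@8, authorship ..........
After op 8 (delete): buffer="icbothmd" (len 8), cursors c1@3 c2@6, authorship ........
After op 9 (insert('z')): buffer="icbzothzmd" (len 10), cursors c1@4 c2@8, authorship ...1...2..
Authorship (.=original, N=cursor N): . . . 1 . . . 2 . .
Index 7: author = 2

Answer: cursor 2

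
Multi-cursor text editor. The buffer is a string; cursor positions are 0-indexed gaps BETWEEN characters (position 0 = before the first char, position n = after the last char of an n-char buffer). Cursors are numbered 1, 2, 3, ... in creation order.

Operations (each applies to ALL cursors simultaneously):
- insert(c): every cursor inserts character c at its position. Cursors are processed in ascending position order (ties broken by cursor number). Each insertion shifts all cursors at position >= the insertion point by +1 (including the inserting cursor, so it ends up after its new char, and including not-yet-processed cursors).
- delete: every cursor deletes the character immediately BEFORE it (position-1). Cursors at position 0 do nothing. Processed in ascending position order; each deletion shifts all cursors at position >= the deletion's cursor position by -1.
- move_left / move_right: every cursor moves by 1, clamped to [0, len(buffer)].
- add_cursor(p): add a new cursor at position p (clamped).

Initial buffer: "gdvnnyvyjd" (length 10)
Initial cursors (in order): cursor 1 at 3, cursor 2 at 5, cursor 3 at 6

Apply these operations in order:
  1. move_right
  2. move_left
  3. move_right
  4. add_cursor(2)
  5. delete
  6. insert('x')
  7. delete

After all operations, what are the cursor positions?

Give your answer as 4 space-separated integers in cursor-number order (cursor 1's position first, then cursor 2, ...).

Answer: 2 3 3 1

Derivation:
After op 1 (move_right): buffer="gdvnnyvyjd" (len 10), cursors c1@4 c2@6 c3@7, authorship ..........
After op 2 (move_left): buffer="gdvnnyvyjd" (len 10), cursors c1@3 c2@5 c3@6, authorship ..........
After op 3 (move_right): buffer="gdvnnyvyjd" (len 10), cursors c1@4 c2@6 c3@7, authorship ..........
After op 4 (add_cursor(2)): buffer="gdvnnyvyjd" (len 10), cursors c4@2 c1@4 c2@6 c3@7, authorship ..........
After op 5 (delete): buffer="gvnyjd" (len 6), cursors c4@1 c1@2 c2@3 c3@3, authorship ......
After op 6 (insert('x')): buffer="gxvxnxxyjd" (len 10), cursors c4@2 c1@4 c2@7 c3@7, authorship .4.1.23...
After op 7 (delete): buffer="gvnyjd" (len 6), cursors c4@1 c1@2 c2@3 c3@3, authorship ......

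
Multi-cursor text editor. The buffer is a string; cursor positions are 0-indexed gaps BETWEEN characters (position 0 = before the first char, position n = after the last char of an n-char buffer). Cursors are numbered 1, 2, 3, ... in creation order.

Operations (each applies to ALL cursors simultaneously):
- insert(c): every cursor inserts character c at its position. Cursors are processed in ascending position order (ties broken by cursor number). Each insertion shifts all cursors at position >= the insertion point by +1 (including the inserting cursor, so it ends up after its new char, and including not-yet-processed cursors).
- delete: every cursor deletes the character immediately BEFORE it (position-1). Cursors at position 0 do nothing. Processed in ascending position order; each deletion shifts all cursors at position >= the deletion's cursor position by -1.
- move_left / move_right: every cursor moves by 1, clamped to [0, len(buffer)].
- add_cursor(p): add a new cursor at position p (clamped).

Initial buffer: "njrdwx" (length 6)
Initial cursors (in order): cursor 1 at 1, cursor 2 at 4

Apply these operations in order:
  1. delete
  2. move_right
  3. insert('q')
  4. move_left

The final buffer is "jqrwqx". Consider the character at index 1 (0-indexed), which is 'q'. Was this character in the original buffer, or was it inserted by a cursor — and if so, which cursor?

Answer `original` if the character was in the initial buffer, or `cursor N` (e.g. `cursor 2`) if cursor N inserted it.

Answer: cursor 1

Derivation:
After op 1 (delete): buffer="jrwx" (len 4), cursors c1@0 c2@2, authorship ....
After op 2 (move_right): buffer="jrwx" (len 4), cursors c1@1 c2@3, authorship ....
After op 3 (insert('q')): buffer="jqrwqx" (len 6), cursors c1@2 c2@5, authorship .1..2.
After op 4 (move_left): buffer="jqrwqx" (len 6), cursors c1@1 c2@4, authorship .1..2.
Authorship (.=original, N=cursor N): . 1 . . 2 .
Index 1: author = 1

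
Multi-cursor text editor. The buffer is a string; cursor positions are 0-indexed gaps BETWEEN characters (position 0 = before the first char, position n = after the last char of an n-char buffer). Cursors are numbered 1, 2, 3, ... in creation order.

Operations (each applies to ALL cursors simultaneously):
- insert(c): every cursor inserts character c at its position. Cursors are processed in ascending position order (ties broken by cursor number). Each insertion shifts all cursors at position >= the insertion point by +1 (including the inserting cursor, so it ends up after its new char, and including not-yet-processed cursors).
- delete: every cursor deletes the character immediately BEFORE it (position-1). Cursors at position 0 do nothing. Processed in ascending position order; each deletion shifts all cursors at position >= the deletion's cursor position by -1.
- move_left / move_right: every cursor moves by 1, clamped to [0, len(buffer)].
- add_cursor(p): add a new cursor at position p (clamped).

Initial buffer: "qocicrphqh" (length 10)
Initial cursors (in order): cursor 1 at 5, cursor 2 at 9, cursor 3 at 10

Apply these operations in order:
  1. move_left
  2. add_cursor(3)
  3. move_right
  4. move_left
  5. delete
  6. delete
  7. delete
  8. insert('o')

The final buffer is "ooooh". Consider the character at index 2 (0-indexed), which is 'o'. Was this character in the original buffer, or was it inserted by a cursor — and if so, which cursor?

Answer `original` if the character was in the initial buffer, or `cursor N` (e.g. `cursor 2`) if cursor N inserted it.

After op 1 (move_left): buffer="qocicrphqh" (len 10), cursors c1@4 c2@8 c3@9, authorship ..........
After op 2 (add_cursor(3)): buffer="qocicrphqh" (len 10), cursors c4@3 c1@4 c2@8 c3@9, authorship ..........
After op 3 (move_right): buffer="qocicrphqh" (len 10), cursors c4@4 c1@5 c2@9 c3@10, authorship ..........
After op 4 (move_left): buffer="qocicrphqh" (len 10), cursors c4@3 c1@4 c2@8 c3@9, authorship ..........
After op 5 (delete): buffer="qocrph" (len 6), cursors c1@2 c4@2 c2@5 c3@5, authorship ......
After op 6 (delete): buffer="ch" (len 2), cursors c1@0 c4@0 c2@1 c3@1, authorship ..
After op 7 (delete): buffer="h" (len 1), cursors c1@0 c2@0 c3@0 c4@0, authorship .
After op 8 (insert('o')): buffer="ooooh" (len 5), cursors c1@4 c2@4 c3@4 c4@4, authorship 1234.
Authorship (.=original, N=cursor N): 1 2 3 4 .
Index 2: author = 3

Answer: cursor 3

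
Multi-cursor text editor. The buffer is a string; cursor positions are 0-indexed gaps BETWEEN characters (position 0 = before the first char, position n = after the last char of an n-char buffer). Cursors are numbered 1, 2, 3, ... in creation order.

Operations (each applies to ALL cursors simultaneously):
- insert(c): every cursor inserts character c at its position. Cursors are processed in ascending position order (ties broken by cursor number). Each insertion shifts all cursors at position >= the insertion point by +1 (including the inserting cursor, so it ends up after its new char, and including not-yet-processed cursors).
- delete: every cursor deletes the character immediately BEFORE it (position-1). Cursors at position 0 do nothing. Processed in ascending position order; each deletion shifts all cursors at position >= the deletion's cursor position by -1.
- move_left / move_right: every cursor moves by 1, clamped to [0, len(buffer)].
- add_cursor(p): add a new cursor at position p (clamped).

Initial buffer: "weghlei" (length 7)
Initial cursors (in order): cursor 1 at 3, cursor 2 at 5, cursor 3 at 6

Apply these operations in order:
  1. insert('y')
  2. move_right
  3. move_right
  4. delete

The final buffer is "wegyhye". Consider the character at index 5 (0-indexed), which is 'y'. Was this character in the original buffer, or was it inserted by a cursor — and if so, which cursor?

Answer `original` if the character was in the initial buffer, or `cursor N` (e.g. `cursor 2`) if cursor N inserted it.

Answer: cursor 2

Derivation:
After op 1 (insert('y')): buffer="wegyhlyeyi" (len 10), cursors c1@4 c2@7 c3@9, authorship ...1..2.3.
After op 2 (move_right): buffer="wegyhlyeyi" (len 10), cursors c1@5 c2@8 c3@10, authorship ...1..2.3.
After op 3 (move_right): buffer="wegyhlyeyi" (len 10), cursors c1@6 c2@9 c3@10, authorship ...1..2.3.
After op 4 (delete): buffer="wegyhye" (len 7), cursors c1@5 c2@7 c3@7, authorship ...1.2.
Authorship (.=original, N=cursor N): . . . 1 . 2 .
Index 5: author = 2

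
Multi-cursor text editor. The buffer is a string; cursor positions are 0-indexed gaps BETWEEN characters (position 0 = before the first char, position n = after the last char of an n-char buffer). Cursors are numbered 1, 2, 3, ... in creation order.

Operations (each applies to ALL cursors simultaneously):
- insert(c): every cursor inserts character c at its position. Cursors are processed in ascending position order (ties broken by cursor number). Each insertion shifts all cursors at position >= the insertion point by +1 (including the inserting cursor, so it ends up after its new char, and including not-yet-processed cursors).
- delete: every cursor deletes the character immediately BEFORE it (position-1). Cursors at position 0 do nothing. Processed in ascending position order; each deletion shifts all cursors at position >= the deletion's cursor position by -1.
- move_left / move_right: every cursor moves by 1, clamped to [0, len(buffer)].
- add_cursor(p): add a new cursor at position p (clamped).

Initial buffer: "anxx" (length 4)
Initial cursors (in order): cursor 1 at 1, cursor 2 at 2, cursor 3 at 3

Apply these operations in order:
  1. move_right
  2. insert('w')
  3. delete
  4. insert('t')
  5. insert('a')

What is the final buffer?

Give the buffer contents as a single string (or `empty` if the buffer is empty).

After op 1 (move_right): buffer="anxx" (len 4), cursors c1@2 c2@3 c3@4, authorship ....
After op 2 (insert('w')): buffer="anwxwxw" (len 7), cursors c1@3 c2@5 c3@7, authorship ..1.2.3
After op 3 (delete): buffer="anxx" (len 4), cursors c1@2 c2@3 c3@4, authorship ....
After op 4 (insert('t')): buffer="antxtxt" (len 7), cursors c1@3 c2@5 c3@7, authorship ..1.2.3
After op 5 (insert('a')): buffer="antaxtaxta" (len 10), cursors c1@4 c2@7 c3@10, authorship ..11.22.33

Answer: antaxtaxta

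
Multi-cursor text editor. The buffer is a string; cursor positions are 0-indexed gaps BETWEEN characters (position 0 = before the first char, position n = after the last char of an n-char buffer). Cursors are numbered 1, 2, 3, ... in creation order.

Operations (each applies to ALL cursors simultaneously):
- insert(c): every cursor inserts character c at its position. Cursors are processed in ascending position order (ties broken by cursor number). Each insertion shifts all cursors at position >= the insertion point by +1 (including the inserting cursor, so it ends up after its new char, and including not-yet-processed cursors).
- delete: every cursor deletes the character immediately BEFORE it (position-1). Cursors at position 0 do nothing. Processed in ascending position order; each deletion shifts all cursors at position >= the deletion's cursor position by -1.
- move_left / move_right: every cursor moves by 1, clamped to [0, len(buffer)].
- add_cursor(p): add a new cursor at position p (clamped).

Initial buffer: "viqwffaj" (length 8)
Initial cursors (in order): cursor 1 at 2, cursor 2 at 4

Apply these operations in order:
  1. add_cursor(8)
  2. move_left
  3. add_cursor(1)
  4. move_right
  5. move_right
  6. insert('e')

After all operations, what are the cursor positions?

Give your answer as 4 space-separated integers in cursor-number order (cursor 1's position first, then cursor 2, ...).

Answer: 5 8 12 5

Derivation:
After op 1 (add_cursor(8)): buffer="viqwffaj" (len 8), cursors c1@2 c2@4 c3@8, authorship ........
After op 2 (move_left): buffer="viqwffaj" (len 8), cursors c1@1 c2@3 c3@7, authorship ........
After op 3 (add_cursor(1)): buffer="viqwffaj" (len 8), cursors c1@1 c4@1 c2@3 c3@7, authorship ........
After op 4 (move_right): buffer="viqwffaj" (len 8), cursors c1@2 c4@2 c2@4 c3@8, authorship ........
After op 5 (move_right): buffer="viqwffaj" (len 8), cursors c1@3 c4@3 c2@5 c3@8, authorship ........
After op 6 (insert('e')): buffer="viqeewfefaje" (len 12), cursors c1@5 c4@5 c2@8 c3@12, authorship ...14..2...3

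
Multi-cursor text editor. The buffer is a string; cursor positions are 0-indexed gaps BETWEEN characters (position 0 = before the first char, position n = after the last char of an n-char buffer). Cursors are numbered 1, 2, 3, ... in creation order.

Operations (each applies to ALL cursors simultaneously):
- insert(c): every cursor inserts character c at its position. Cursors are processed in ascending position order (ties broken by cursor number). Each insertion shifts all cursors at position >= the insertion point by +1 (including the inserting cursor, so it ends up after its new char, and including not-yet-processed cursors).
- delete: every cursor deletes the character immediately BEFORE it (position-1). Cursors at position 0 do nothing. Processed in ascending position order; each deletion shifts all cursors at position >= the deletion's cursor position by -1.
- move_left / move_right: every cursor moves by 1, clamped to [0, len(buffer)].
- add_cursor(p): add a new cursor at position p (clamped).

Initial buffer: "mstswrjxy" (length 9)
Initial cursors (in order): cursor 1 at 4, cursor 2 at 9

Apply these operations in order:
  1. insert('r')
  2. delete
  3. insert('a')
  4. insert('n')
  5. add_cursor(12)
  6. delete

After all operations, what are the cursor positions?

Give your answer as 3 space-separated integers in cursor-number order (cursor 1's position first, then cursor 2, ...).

After op 1 (insert('r')): buffer="mstsrwrjxyr" (len 11), cursors c1@5 c2@11, authorship ....1.....2
After op 2 (delete): buffer="mstswrjxy" (len 9), cursors c1@4 c2@9, authorship .........
After op 3 (insert('a')): buffer="mstsawrjxya" (len 11), cursors c1@5 c2@11, authorship ....1.....2
After op 4 (insert('n')): buffer="mstsanwrjxyan" (len 13), cursors c1@6 c2@13, authorship ....11.....22
After op 5 (add_cursor(12)): buffer="mstsanwrjxyan" (len 13), cursors c1@6 c3@12 c2@13, authorship ....11.....22
After op 6 (delete): buffer="mstsawrjxy" (len 10), cursors c1@5 c2@10 c3@10, authorship ....1.....

Answer: 5 10 10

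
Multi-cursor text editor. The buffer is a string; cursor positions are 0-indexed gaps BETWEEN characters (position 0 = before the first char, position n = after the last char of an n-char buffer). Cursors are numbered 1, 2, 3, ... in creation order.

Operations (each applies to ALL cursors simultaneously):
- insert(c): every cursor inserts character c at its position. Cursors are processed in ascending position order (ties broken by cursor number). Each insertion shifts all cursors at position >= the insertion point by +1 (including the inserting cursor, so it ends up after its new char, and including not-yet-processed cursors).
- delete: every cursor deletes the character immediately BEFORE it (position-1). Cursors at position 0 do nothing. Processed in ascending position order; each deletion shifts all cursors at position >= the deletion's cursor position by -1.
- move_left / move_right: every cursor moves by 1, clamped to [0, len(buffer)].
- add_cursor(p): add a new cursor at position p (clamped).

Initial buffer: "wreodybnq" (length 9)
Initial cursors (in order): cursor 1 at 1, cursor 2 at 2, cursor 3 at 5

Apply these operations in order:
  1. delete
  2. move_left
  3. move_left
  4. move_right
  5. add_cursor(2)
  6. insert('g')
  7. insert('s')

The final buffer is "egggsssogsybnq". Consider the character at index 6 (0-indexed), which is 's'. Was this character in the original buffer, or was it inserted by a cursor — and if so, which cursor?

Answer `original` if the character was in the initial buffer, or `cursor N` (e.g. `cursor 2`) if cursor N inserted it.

After op 1 (delete): buffer="eoybnq" (len 6), cursors c1@0 c2@0 c3@2, authorship ......
After op 2 (move_left): buffer="eoybnq" (len 6), cursors c1@0 c2@0 c3@1, authorship ......
After op 3 (move_left): buffer="eoybnq" (len 6), cursors c1@0 c2@0 c3@0, authorship ......
After op 4 (move_right): buffer="eoybnq" (len 6), cursors c1@1 c2@1 c3@1, authorship ......
After op 5 (add_cursor(2)): buffer="eoybnq" (len 6), cursors c1@1 c2@1 c3@1 c4@2, authorship ......
After op 6 (insert('g')): buffer="egggogybnq" (len 10), cursors c1@4 c2@4 c3@4 c4@6, authorship .123.4....
After op 7 (insert('s')): buffer="egggsssogsybnq" (len 14), cursors c1@7 c2@7 c3@7 c4@10, authorship .123123.44....
Authorship (.=original, N=cursor N): . 1 2 3 1 2 3 . 4 4 . . . .
Index 6: author = 3

Answer: cursor 3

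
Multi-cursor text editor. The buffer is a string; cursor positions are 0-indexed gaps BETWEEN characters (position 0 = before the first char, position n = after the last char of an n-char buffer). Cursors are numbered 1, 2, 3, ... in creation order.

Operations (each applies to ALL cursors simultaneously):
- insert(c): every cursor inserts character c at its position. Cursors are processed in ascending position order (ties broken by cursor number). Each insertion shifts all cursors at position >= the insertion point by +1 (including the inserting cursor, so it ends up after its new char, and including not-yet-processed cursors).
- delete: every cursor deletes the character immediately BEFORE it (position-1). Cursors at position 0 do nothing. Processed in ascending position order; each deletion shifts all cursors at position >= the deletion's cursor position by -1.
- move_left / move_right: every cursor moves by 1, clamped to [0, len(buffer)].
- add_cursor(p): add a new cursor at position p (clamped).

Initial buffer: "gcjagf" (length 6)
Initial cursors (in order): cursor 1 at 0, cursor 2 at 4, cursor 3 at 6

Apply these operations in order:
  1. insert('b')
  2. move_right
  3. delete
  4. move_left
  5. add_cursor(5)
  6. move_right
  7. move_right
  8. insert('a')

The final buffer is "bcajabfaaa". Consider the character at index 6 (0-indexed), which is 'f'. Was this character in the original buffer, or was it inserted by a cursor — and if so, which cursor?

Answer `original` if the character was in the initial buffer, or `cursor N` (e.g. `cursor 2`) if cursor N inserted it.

After op 1 (insert('b')): buffer="bgcjabgfb" (len 9), cursors c1@1 c2@6 c3@9, authorship 1....2..3
After op 2 (move_right): buffer="bgcjabgfb" (len 9), cursors c1@2 c2@7 c3@9, authorship 1....2..3
After op 3 (delete): buffer="bcjabf" (len 6), cursors c1@1 c2@5 c3@6, authorship 1...2.
After op 4 (move_left): buffer="bcjabf" (len 6), cursors c1@0 c2@4 c3@5, authorship 1...2.
After op 5 (add_cursor(5)): buffer="bcjabf" (len 6), cursors c1@0 c2@4 c3@5 c4@5, authorship 1...2.
After op 6 (move_right): buffer="bcjabf" (len 6), cursors c1@1 c2@5 c3@6 c4@6, authorship 1...2.
After op 7 (move_right): buffer="bcjabf" (len 6), cursors c1@2 c2@6 c3@6 c4@6, authorship 1...2.
After op 8 (insert('a')): buffer="bcajabfaaa" (len 10), cursors c1@3 c2@10 c3@10 c4@10, authorship 1.1..2.234
Authorship (.=original, N=cursor N): 1 . 1 . . 2 . 2 3 4
Index 6: author = original

Answer: original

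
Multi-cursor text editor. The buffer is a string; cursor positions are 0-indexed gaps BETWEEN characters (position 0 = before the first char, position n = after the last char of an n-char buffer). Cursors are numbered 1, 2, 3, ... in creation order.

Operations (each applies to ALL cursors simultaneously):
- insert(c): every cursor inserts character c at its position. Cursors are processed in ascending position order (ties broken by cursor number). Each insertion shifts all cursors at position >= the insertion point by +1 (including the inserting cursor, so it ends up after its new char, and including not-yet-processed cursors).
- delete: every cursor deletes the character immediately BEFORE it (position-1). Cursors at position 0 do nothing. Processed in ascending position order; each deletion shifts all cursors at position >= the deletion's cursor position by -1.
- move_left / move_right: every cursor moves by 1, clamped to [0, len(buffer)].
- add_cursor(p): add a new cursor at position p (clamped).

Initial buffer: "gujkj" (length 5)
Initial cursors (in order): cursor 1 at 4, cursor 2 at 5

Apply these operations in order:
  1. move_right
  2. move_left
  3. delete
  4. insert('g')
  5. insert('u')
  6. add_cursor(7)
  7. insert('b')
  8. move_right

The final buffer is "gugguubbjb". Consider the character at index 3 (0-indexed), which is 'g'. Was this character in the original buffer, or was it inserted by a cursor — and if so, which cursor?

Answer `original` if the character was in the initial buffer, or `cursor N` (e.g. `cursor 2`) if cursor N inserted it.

After op 1 (move_right): buffer="gujkj" (len 5), cursors c1@5 c2@5, authorship .....
After op 2 (move_left): buffer="gujkj" (len 5), cursors c1@4 c2@4, authorship .....
After op 3 (delete): buffer="guj" (len 3), cursors c1@2 c2@2, authorship ...
After op 4 (insert('g')): buffer="guggj" (len 5), cursors c1@4 c2@4, authorship ..12.
After op 5 (insert('u')): buffer="gugguuj" (len 7), cursors c1@6 c2@6, authorship ..1212.
After op 6 (add_cursor(7)): buffer="gugguuj" (len 7), cursors c1@6 c2@6 c3@7, authorship ..1212.
After op 7 (insert('b')): buffer="gugguubbjb" (len 10), cursors c1@8 c2@8 c3@10, authorship ..121212.3
After op 8 (move_right): buffer="gugguubbjb" (len 10), cursors c1@9 c2@9 c3@10, authorship ..121212.3
Authorship (.=original, N=cursor N): . . 1 2 1 2 1 2 . 3
Index 3: author = 2

Answer: cursor 2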